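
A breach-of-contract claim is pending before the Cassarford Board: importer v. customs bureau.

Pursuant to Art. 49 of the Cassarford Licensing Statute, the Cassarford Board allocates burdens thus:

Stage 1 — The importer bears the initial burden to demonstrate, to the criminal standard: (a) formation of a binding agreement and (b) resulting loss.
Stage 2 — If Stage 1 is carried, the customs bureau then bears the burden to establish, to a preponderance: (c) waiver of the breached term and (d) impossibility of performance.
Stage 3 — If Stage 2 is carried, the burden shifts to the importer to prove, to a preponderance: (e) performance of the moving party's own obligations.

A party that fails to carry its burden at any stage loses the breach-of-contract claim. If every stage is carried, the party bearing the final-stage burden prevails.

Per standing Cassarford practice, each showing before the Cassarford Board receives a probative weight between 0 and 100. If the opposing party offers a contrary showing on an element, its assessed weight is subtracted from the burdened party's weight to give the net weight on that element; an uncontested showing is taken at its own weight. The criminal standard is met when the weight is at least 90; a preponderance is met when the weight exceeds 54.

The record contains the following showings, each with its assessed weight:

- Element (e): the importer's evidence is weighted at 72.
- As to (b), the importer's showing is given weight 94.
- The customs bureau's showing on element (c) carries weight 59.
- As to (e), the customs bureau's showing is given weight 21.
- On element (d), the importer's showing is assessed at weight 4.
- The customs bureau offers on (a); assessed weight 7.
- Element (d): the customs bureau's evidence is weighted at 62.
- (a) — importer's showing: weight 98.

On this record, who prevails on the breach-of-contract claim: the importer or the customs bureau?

customs bureau

Stage 1 (importer, the criminal standard, weight is at least 90): (a) net 98−7=91 ≥ 90 — meets; (b) 94 ≥ 90 — meets.
  Stage 1 carried; the burden shifts to the customs bureau.
Stage 2 (customs bureau, a preponderance, weight exceeds 54): (c) 59 > 54 — meets; (d) net 62−4=58 > 54 — meets.
  The customs bureau carries Stage 2; the importer now bears the burden.
Stage 3 (importer, a preponderance, weight exceeds 54): (e) net 72−21=51 ≤ 54 — fails.
  Not every element is met, so the importer fails to carry Stage 3.
So the customs bureau prevails.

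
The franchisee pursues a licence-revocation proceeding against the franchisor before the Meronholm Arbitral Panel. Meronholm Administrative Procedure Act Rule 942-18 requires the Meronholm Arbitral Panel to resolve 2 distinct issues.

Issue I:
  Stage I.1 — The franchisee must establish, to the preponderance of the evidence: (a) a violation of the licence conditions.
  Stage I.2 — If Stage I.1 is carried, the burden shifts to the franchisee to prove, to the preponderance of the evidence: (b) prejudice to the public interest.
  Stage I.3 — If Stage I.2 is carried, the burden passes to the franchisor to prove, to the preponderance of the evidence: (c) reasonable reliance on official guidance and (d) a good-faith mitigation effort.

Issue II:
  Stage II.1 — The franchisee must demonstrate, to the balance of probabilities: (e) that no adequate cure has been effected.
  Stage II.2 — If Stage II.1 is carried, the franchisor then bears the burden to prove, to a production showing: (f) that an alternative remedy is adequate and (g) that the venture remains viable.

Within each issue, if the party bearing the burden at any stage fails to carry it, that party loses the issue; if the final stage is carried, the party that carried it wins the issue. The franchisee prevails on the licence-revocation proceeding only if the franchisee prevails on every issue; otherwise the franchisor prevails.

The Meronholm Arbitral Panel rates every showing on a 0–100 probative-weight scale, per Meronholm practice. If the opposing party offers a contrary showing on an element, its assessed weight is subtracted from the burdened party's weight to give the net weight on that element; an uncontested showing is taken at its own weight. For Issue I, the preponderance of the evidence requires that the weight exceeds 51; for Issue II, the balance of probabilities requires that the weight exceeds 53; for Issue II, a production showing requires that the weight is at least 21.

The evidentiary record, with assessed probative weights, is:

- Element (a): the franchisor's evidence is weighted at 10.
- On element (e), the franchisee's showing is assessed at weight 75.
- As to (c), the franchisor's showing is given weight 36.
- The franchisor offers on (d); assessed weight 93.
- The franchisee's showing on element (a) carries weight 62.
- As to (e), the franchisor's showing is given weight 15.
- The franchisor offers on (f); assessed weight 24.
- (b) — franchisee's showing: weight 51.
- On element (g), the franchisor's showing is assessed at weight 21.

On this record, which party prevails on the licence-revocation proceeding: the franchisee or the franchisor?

franchisor

— Issue I —
Stage I.1 — burden on franchisee; standard: the preponderance of the evidence (weight exceeds 51).
    (a): 62 − 10 = 52 > 51 [met]
  Stage I.1 is satisfied; the franchisee continues to bear the burden.
Stage I.2 — burden on franchisee; standard: the preponderance of the evidence (weight exceeds 51).
    (b): 51 ≤ 51 [not met]
  Stage I.2 not carried; the franchisee fails its burden.
So the franchisor prevails on this issue.
— Issue II —
At Stage II.1 the franchisee must meet the balance of probabilities (weight exceeds 53): on (e) the weight is 75 less the opposing 15 gives net 60, which does exceed 53, so (e) meets the standard.
  All elements met. The burden passes to the franchisor.
At Stage II.2 the franchisor must meet a production showing (weight is at least 21): on (f) the weight is 24, ≥ 21, so (f) meets the standard; on (g) the weight is 21, which does reach 21, so (g) meets the standard.
  The franchisor carries the last stage.
With every stage satisfied, the franchisor prevails on this issue.
Per-issue: Issue I → franchisor; Issue II → franchisor. The franchisee must prevail on every issue; overall, the franchisor prevails.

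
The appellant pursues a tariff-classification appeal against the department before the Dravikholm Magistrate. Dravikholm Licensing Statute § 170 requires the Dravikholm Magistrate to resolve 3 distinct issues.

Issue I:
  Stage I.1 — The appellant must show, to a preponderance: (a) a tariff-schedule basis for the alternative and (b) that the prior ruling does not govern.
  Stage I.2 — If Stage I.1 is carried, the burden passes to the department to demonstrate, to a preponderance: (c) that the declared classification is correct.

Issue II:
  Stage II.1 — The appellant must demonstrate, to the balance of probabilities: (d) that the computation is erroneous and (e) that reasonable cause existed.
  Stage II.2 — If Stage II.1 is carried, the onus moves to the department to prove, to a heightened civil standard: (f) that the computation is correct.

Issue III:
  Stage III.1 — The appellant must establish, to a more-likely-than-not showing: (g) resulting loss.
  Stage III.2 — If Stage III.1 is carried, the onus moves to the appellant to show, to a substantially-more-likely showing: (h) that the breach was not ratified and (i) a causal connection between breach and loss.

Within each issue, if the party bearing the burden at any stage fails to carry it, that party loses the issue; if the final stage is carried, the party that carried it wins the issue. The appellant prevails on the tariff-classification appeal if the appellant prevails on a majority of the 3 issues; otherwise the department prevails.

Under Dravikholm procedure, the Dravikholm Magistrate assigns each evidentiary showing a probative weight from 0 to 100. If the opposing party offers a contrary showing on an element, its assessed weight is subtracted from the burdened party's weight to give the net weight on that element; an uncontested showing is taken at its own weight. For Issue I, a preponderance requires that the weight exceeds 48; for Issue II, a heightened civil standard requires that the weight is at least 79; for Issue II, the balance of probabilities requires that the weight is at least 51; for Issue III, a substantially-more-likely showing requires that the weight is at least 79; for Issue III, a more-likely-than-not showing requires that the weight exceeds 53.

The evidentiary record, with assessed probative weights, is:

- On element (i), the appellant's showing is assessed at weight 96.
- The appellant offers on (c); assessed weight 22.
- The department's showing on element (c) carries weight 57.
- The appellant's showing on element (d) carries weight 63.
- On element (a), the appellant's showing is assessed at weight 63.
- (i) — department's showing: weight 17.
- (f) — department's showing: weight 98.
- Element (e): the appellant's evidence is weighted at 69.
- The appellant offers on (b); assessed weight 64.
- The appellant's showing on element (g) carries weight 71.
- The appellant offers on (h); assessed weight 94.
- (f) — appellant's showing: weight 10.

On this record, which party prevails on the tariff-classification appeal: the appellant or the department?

appellant

— Issue I —
Stage I.1 — burden on appellant; standard: a preponderance (weight exceeds 48).
    (a): 63 > 48 [met]
    (b): 64 > 48 [met]
  Stage I.1 is satisfied; the onus moves to the department.
Stage I.2 — burden on department; standard: a preponderance (weight exceeds 48).
    (c): 57 − 22 = 35 ≤ 48 [not met]
  The department does not carry Stage I.2.
The analysis ends at Stage I.2; the appellant prevails on this issue.
— Issue II —
Stage II.1 (appellant, the balance of probabilities, weight is at least 51): (d) 63 ≥ 51 — meets; (e) 69 ≥ 51 — meets.
  The appellant carries Stage II.1; the department now bears the burden.
Stage II.2 (department, a heightened civil standard, weight is at least 79): (f) net 98−10=88 ≥ 79 — meets.
  All elements met at the final stage.
All stages carried — the department prevails on this issue.
— Issue III —
At Stage III.1 the appellant must meet a more-likely-than-not showing (weight exceeds 53): on (g) the weight is 71, > 53, so (g) meets the standard.
  Stage III.1 is satisfied; the appellant continues to bear the burden.
At Stage III.2 the appellant must meet a substantially-more-likely showing (weight is at least 79): on (h) the weight is 94, which does reach 79, so (h) meets the standard; on (i) the weight is 96 less the opposing 17 gives net 79, which does reach 79, so (i) meets the standard.
  All elements met at the final stage.
With every stage satisfied, the appellant prevails on this issue.
Per-issue: Issue I → appellant; Issue II → department; Issue III → appellant. The appellant must prevail on a majority of issues; overall, the appellant prevails.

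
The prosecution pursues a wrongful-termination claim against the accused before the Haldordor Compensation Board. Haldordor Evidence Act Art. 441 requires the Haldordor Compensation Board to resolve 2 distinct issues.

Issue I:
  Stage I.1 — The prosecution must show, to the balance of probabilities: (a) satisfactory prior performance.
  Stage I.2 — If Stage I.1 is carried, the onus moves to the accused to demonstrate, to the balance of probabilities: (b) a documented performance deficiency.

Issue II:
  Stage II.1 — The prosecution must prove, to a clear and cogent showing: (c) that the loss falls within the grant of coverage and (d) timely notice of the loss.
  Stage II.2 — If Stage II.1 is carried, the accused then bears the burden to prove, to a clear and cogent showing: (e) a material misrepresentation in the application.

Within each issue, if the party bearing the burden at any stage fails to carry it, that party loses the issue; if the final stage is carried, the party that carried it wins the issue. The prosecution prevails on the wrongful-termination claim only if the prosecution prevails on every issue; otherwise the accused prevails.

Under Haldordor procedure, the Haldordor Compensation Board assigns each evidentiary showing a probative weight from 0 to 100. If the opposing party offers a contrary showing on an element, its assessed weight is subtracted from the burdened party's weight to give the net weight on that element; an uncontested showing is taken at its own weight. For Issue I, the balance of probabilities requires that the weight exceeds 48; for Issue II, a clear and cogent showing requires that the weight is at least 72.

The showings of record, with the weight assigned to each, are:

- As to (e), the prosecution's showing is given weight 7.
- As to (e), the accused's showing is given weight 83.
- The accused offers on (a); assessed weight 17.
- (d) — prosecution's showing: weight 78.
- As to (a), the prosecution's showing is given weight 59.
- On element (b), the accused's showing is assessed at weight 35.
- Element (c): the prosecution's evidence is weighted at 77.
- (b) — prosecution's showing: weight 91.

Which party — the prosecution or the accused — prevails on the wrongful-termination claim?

— Issue I —
Stage I.1 (prosecution, the balance of probabilities, weight exceeds 48): (a) net 59−17=42 ≤ 48 — fails.
  The prosecution does not carry Stage I.1.
So the accused prevails on this issue.
— Issue II —
Stage II.1 (prosecution, a clear and cogent showing, weight is at least 72): (c) 77 ≥ 72 — meets; (d) 78 ≥ 72 — meets.
  The prosecution carries Stage II.1; the accused now bears the burden.
Stage II.2 (accused, a clear and cogent showing, weight is at least 72): (e) net 83−7=76 ≥ 72 — meets.
  All elements met at the final stage.
All stages carried — the accused prevails on this issue.
Per-issue: Issue I → accused; Issue II → accused. The prosecution must prevail on every issue; overall, the accused prevails.

accused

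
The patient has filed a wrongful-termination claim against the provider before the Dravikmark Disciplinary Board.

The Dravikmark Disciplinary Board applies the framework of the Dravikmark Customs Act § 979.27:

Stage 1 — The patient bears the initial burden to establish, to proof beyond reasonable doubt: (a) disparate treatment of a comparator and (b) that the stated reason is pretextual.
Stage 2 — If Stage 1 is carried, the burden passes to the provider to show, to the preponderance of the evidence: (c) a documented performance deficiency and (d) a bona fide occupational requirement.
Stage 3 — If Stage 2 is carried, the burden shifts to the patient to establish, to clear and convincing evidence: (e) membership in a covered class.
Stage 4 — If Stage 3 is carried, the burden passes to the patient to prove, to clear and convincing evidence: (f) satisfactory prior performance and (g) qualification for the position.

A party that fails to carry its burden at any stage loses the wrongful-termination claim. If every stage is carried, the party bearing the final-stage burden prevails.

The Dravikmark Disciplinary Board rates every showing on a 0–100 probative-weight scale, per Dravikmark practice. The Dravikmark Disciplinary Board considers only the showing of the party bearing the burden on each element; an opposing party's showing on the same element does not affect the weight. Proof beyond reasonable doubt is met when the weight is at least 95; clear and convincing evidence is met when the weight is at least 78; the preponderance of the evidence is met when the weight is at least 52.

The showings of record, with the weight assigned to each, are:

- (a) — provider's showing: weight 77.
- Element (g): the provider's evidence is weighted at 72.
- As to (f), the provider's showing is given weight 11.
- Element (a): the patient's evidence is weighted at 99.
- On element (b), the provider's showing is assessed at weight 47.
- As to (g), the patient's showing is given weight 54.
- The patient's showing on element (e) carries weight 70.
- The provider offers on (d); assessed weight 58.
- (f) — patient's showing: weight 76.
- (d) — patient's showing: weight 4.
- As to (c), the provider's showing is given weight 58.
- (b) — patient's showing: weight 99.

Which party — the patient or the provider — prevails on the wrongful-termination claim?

provider

Stage 1 — burden on patient; standard: proof beyond reasonable doubt (weight is at least 95).
    (a): 99 (provider's 77 disregarded) ≥ 95 [met]
    (b): 99 (provider's 47 disregarded) ≥ 95 [met]
  Stage 1 carried; the burden shifts to the provider.
Stage 2 — burden on provider; standard: the preponderance of the evidence (weight is at least 52).
    (c): 58 ≥ 52 [met]
    (d): 58 (patient's 4 disregarded) ≥ 52 [met]
  All elements met. The burden passes to the patient.
Stage 3 — burden on patient; standard: clear and convincing evidence (weight is at least 78).
    (e): 70 < 78 [not met]
  Not every element is met, so the patient fails to carry Stage 3.
The analysis ends at Stage 3; the provider prevails.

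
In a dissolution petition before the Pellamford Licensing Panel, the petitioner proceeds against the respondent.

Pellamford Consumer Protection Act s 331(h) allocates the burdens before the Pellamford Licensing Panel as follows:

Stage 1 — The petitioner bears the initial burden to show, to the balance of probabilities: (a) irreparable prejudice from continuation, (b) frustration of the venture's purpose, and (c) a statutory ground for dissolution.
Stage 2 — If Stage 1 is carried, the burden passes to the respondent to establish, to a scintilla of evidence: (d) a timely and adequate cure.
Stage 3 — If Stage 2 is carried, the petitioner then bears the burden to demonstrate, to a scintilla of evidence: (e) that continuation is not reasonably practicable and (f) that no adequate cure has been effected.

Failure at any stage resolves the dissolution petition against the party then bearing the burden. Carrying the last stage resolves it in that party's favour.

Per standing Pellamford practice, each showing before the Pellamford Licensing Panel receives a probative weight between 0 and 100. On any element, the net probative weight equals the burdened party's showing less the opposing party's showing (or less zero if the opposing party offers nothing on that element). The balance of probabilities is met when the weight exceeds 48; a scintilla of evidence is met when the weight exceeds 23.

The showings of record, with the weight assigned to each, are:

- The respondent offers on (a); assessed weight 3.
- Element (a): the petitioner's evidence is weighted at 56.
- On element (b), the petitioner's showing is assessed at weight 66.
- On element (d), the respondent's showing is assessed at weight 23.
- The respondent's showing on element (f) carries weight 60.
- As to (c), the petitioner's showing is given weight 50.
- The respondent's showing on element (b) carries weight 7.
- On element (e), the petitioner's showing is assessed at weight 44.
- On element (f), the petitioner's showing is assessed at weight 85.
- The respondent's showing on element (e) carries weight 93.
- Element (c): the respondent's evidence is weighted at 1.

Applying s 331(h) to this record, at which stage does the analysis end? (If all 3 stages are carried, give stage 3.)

Stage 1 (petitioner, the balance of probabilities, weight exceeds 48): (a) net 56−3=53 > 48 — meets; (b) net 66−7=59 > 48 — meets; (c) net 50−1=49 > 48 — meets.
  Stage 1 is satisfied; the onus moves to the respondent.
Stage 2 (respondent, a scintilla of evidence, weight exceeds 23): (d) 23 ≤ 23 — fails.
  Stage 2 not carried; the respondent fails its burden.
The analysis ends at Stage 2; the petitioner prevails.

stage 2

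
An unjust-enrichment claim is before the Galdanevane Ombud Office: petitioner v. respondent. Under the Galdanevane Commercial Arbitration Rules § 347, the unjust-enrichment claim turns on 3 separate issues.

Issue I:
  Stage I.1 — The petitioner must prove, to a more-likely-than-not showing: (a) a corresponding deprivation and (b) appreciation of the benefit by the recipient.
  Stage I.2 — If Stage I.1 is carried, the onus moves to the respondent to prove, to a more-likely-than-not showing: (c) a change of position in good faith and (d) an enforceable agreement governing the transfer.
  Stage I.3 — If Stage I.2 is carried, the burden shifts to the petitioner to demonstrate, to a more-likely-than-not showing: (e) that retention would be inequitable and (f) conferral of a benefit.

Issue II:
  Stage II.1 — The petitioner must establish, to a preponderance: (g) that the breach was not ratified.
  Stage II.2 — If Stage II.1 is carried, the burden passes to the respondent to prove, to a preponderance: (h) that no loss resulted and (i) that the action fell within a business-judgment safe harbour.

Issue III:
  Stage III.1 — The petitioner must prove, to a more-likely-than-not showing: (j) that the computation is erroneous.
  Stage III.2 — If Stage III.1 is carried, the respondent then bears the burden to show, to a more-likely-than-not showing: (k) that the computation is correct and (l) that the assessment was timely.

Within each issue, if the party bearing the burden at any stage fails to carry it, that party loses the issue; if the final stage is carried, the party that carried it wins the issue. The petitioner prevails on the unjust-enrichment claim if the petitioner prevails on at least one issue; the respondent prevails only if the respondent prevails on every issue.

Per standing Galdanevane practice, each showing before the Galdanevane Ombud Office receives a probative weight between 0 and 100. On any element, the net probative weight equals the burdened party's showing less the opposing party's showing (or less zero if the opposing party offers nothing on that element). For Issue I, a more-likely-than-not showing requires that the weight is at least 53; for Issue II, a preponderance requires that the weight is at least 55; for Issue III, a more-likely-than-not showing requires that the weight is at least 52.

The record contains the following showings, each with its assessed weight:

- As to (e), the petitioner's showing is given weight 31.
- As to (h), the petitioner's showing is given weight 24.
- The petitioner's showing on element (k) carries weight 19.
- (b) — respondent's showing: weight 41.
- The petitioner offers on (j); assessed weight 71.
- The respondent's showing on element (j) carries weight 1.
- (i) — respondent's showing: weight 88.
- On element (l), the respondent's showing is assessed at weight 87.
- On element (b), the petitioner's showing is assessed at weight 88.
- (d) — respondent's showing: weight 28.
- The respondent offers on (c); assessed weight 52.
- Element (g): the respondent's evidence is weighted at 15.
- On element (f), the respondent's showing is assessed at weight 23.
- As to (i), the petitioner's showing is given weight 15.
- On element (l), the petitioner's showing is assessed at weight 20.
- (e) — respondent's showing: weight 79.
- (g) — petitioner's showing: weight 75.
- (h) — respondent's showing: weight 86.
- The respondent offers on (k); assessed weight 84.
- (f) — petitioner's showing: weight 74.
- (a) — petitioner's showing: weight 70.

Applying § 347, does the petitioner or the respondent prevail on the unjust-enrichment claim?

respondent

— Issue I —
At Stage I.1 the petitioner must meet a more-likely-than-not showing (weight is at least 53): on (a) the weight is 70, ≥ 53, so (a) meets the standard; on (b) the weight is 88 less the opposing 41 gives net 47, < 53, so (b) does not meet the standard.
  The petitioner does not carry Stage I.1.
The analysis ends at Stage I.1; the respondent prevails on this issue.
— Issue II —
Stage II.1 (petitioner, a preponderance, weight is at least 55): (g) net 75−15=60 ≥ 55 — meets.
  All elements met. The burden passes to the respondent.
Stage II.2 (respondent, a preponderance, weight is at least 55): (h) net 86−24=62 ≥ 55 — meets; (i) net 88−15=73 ≥ 55 — meets.
  All elements met at the final stage.
With every stage satisfied, the respondent prevails on this issue.
— Issue III —
At Stage III.1 the petitioner must meet a more-likely-than-not showing (weight is at least 52): on (j) the weight is 71 less the opposing 1 gives net 70, which does reach 52, so (j) meets the standard.
  All elements met. The burden passes to the respondent.
At Stage III.2 the respondent must meet a more-likely-than-not showing (weight is at least 52): on (k) the weight is 84 less the opposing 19 gives net 65, ≥ 52, so (k) meets the standard; on (l) the weight is 87 less the opposing 20 gives net 67, ≥ 52, so (l) meets the standard.
  All elements met at the final stage.
All stages carried — the respondent prevails on this issue.
Per-issue: Issue I → respondent; Issue II → respondent; Issue III → respondent. The petitioner must prevail on at least one issue; overall, the respondent prevails.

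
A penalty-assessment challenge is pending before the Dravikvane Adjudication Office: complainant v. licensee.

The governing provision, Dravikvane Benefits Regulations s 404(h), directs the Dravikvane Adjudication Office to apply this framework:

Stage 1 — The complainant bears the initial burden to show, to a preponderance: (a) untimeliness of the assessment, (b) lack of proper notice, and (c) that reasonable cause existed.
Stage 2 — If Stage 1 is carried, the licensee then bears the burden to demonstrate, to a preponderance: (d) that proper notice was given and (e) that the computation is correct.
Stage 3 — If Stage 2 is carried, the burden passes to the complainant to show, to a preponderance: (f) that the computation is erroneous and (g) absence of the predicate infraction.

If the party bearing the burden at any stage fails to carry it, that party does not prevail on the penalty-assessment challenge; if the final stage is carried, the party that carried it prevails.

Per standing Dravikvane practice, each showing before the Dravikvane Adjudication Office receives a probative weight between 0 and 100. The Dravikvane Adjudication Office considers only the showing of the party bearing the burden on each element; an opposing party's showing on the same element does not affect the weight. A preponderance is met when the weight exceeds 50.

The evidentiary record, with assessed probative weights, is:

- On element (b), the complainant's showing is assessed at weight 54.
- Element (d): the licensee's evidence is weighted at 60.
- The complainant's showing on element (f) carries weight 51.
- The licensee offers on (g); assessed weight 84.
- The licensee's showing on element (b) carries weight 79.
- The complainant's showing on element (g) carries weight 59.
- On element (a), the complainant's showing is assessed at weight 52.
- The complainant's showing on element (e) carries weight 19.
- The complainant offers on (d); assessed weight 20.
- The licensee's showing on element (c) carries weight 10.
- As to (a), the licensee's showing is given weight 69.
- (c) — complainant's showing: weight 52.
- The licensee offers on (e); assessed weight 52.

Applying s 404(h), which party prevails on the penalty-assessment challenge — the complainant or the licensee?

At Stage 1 the complainant must meet a preponderance (weight exceeds 50): on (a) the weight is 52 (the licensee's 69 is given no effect), > 50, so (a) meets the standard; on (b) the weight is 54 (the licensee's 79 is given no effect), > 50, so (b) meets the standard; on (c) the weight is 52 (the licensee's 10 is given no effect), > 50, so (c) meets the standard.
  The complainant carries Stage 1; the licensee now bears the burden.
At Stage 2 the licensee must meet a preponderance (weight exceeds 50): on (d) the weight is 60 (the complainant's 20 is given no effect), > 50, so (d) meets the standard; on (e) the weight is 52 (the complainant's 19 is given no effect), which does exceed 50, so (e) meets the standard.
  The licensee carries Stage 2; the complainant now bears the burden.
At Stage 3 the complainant must meet a preponderance (weight exceeds 50): on (f) the weight is 51, which does exceed 50, so (f) meets the standard; on (g) the weight is 59 (the licensee's 84 is given no effect), which does exceed 50, so (g) meets the standard.
  Stage 3 carried; the final stage is satisfied.
Every stage carried; the complainant prevails.

complainant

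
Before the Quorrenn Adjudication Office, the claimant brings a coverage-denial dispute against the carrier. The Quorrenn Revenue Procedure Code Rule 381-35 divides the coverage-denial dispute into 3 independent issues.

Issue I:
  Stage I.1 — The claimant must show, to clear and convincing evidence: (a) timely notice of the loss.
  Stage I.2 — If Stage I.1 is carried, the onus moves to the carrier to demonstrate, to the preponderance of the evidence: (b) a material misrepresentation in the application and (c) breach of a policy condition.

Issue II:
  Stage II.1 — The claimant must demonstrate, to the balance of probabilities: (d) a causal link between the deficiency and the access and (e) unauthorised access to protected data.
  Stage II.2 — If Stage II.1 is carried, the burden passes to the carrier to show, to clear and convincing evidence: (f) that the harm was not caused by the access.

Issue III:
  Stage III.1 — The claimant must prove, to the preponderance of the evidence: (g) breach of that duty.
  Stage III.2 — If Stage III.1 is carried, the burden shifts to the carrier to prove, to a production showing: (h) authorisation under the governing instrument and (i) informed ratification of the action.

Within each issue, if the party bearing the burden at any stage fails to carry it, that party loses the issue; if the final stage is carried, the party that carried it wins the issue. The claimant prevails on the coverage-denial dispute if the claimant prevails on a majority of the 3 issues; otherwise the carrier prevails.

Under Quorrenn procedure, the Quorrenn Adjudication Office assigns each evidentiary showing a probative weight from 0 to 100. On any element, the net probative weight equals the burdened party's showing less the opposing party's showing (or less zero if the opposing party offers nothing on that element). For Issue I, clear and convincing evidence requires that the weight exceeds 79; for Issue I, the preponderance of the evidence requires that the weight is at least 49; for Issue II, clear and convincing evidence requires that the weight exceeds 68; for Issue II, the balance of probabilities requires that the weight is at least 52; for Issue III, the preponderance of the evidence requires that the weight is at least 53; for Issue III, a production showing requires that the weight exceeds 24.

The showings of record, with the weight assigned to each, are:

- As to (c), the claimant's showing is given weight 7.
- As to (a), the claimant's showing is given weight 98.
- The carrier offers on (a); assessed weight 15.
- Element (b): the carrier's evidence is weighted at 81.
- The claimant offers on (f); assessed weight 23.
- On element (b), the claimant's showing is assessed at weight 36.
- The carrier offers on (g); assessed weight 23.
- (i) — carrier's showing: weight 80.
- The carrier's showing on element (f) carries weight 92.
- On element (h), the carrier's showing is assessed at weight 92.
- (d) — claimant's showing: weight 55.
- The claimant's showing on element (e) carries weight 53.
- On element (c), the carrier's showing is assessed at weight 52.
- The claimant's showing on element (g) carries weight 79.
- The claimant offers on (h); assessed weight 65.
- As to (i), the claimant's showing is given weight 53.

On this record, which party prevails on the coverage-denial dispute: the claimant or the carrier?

carrier

— Issue I —
Stage I.1 — burden on claimant; standard: clear and convincing evidence (weight exceeds 79).
    (a): 98 − 15 = 83 > 79 [met]
  All elements met. The burden passes to the carrier.
Stage I.2 — burden on carrier; standard: the preponderance of the evidence (weight is at least 49).
    (b): 81 − 36 = 45 < 49 [not met]
    (c): 52 − 7 = 45 < 49 [not met]
  Stage I.2 not carried; the carrier fails its burden.
The analysis ends at Stage I.2; the claimant prevails on this issue.
— Issue II —
At Stage II.1 the claimant must meet the balance of probabilities (weight is at least 52): on (d) the weight is 55, which does reach 52, so (d) meets the standard; on (e) the weight is 53, which does reach 52, so (e) meets the standard.
  Stage II.1 is satisfied; the onus moves to the carrier.
At Stage II.2 the carrier must meet clear and convincing evidence (weight exceeds 68): on (f) the weight is 92 less the opposing 23 gives net 69, which does exceed 68, so (f) meets the standard.
  The carrier carries the last stage.
Every stage carried; the carrier prevails on this issue.
— Issue III —
At Stage III.1 the claimant must meet the preponderance of the evidence (weight is at least 53): on (g) the weight is 79 less the opposing 23 gives net 56, ≥ 53, so (g) meets the standard.
  The claimant carries Stage III.1; the carrier now bears the burden.
At Stage III.2 the carrier must meet a production showing (weight exceeds 24): on (h) the weight is 92 less the opposing 65 gives net 27, which does exceed 24, so (h) meets the standard; on (i) the weight is 80 less the opposing 53 gives net 27, > 24, so (i) meets the standard.
  All elements met at the final stage.
All stages carried — the carrier prevails on this issue.
Per-issue: Issue I → claimant; Issue II → carrier; Issue III → carrier. The claimant must prevail on a majority of issues; overall, the carrier prevails.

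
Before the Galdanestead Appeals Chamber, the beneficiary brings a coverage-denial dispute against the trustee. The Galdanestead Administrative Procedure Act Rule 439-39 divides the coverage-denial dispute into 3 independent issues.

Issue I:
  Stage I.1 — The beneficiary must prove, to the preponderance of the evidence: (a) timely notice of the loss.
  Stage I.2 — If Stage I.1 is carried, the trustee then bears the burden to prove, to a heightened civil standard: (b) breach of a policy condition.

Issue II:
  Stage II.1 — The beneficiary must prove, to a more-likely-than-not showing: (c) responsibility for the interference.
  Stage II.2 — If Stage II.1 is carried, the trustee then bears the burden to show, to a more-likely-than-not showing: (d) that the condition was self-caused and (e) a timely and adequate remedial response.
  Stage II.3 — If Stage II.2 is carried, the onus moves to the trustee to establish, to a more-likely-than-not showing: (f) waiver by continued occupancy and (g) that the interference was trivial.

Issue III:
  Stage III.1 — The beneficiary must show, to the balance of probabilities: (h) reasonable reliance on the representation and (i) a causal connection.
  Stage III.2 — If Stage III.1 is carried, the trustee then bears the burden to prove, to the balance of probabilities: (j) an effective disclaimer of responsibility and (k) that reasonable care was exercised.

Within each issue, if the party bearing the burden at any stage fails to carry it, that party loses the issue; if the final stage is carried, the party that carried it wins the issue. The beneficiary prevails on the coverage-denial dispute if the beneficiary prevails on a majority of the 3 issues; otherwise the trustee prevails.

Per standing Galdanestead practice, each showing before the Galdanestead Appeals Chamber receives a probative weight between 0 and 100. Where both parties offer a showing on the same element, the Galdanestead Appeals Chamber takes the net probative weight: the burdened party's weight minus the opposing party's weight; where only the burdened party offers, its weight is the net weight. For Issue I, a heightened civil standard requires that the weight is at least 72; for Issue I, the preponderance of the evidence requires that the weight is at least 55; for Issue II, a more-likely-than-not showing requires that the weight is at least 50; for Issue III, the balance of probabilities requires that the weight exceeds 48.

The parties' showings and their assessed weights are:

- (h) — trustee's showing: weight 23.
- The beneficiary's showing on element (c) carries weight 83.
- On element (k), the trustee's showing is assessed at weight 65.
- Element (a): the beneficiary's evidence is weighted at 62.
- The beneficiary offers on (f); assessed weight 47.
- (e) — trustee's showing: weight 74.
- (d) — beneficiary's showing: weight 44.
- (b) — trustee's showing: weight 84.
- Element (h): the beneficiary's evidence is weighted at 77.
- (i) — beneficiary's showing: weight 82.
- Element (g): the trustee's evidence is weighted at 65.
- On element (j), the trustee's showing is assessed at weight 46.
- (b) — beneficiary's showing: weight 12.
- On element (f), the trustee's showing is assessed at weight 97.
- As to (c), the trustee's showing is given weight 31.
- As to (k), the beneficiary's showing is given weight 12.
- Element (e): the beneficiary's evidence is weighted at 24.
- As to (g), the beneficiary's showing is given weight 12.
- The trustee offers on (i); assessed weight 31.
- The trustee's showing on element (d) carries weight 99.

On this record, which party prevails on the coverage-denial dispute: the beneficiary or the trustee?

— Issue I —
Stage I.1 (beneficiary, the preponderance of the evidence, weight is at least 55): (a) 62 ≥ 55 — meets.
  All elements met. The burden passes to the trustee.
Stage I.2 (trustee, a heightened civil standard, weight is at least 72): (b) net 84−12=72 ≥ 72 — meets.
  The trustee carries the last stage.
With every stage satisfied, the trustee prevails on this issue.
— Issue II —
Stage II.1 (beneficiary, a more-likely-than-not showing, weight is at least 50): (c) net 83−31=52 ≥ 50 — meets.
  Stage II.1 is satisfied; the onus moves to the trustee.
Stage II.2 (trustee, a more-likely-than-not showing, weight is at least 50): (d) net 99−44=55 ≥ 50 — meets; (e) net 74−24=50 ≥ 50 — meets.
  All elements met. The trustee retains the burden for Stage II.3.
Stage II.3 (trustee, a more-likely-than-not showing, weight is at least 50): (f) net 97−47=50 ≥ 50 — meets; (g) net 65−12=53 ≥ 50 — meets.
  All elements met at the final stage.
With every stage satisfied, the trustee prevails on this issue.
— Issue III —
At Stage III.1 the beneficiary must meet the balance of probabilities (weight exceeds 48): on (h) the weight is 77 less the opposing 23 gives net 54, which does exceed 48, so (h) meets the standard; on (i) the weight is 82 less the opposing 31 gives net 51, > 48, so (i) meets the standard.
  The beneficiary carries Stage III.1; the trustee now bears the burden.
At Stage III.2 the trustee must meet the balance of probabilities (weight exceeds 48): on (j) the weight is 46, which does not exceed 48, so (j) does not meet the standard; on (k) the weight is 65 less the opposing 12 gives net 53, which does exceed 48, so (k) meets the standard.
  Not every element is met, so the trustee fails to carry Stage III.2.
The analysis ends at Stage III.2; the beneficiary prevails on this issue.
Per-issue: Issue I → trustee; Issue II → trustee; Issue III → beneficiary. The beneficiary must prevail on a majority of issues; overall, the trustee prevails.

trustee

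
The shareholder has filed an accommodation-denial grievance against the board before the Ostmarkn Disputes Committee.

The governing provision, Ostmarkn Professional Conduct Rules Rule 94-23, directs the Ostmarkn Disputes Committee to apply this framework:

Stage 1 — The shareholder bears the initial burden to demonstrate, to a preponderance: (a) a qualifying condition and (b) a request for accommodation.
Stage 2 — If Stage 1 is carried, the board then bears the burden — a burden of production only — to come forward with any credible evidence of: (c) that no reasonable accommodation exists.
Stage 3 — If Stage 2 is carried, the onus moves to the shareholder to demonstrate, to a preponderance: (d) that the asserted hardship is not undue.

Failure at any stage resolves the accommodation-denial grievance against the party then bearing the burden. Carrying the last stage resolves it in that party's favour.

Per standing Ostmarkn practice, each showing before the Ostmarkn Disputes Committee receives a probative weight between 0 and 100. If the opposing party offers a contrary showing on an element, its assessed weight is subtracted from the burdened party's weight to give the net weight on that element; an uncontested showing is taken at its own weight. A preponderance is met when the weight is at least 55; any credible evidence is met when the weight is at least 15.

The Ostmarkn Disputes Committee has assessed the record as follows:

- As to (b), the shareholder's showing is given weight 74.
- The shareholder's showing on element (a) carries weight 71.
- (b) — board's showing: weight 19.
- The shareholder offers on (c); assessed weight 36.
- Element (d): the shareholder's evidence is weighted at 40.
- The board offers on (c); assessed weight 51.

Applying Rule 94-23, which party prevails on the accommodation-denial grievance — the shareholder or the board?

board

Stage 1 — burden on shareholder; standard: a preponderance (weight is at least 55).
    (a): 71 ≥ 55 [met]
    (b): 74 − 19 = 55 ≥ 55 [met]
  Stage 1 carried; the burden shifts to the board.
Stage 2 — burden on board; standard: any credible evidence (weight is at least 15).
    (c): 51 − 36 = 15 ≥ 15 [met]
  The board carries Stage 2; the shareholder now bears the burden.
Stage 3 — burden on shareholder; standard: a preponderance (weight is at least 55).
    (d): 40 < 55 [not met]
  Stage 3 not carried; the shareholder fails its burden.
The board prevails.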